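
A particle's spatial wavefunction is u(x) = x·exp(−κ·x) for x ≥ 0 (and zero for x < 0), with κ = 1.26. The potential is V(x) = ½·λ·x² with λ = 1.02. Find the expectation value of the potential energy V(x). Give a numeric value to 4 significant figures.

0.9637

⟨V⟩ = ∫ V(x)·|u|² dx / ∫|u|² dx.
Every integrand reduces to terms xʲ·e^(−2κx) on [0, ∞); use ∫₀^∞ xʲ·e^(−2κx) dx = j!/(2κ)^(j+1).
State is unnormalized: ∫|u|² dx = 0.12498, and ∫u*·V(x)·u dx = 0.12044, so ⟨V⟩ = 0.12044 / 0.12498.
⟨V⟩ = 0.96372.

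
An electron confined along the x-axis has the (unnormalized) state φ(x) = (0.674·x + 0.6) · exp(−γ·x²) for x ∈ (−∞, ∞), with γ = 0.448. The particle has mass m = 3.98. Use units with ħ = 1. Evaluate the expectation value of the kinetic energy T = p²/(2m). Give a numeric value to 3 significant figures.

0.103

T = −(ħ²/2m) d²/dx², so ⟨T⟩ = −(ħ²/2m) ∫ φ*·φ'' dx / ∫|φ|² dx; with m = 3.98.
Expand each integrand as polynomial × e^(−2γx²) and use ∫x^(2j)·e^(−2γx²) dx = (2j−1)!!/(4γ)^j · √(π/(2γ)), odd powers → 0; here √(π/(2γ)) = 1.8725. Differentiate with the product rule, d/dx e^(−γx²) = −2γx·e^(−γx²).
State is unnormalized: ∫|φ|² dx = 1.1488, and ∫φ*·(−ħ²/2m · φ'') dx = 0.11809, so ⟨T⟩ = 0.11809 / 1.1488.
⟨T⟩ = 0.10279.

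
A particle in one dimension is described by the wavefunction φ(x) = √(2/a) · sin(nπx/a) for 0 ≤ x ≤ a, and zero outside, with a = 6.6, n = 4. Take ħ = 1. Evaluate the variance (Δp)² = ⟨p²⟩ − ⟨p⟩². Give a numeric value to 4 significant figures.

Compute ⟨p⟩ and ⟨p²⟩ separately; (Δp)² = ⟨p²⟩ − ⟨p⟩².
d/dx sin(nπx/a) = (nπ/a)·cos(nπx/a) and d²/dx² sin(nπx/a) = −(nπ/a)²·sin(nπx/a); on 0 ≤ x ≤ a, ∫sin²(nπx/a) dx = a/2 and ∫sin(nπx/a)·cos(nπx/a) dx = 0.
⟨p⟩ = 0.0000 and ⟨p²⟩ = 3.6252.
(Δp)² = 3.6252 − (0.0000)² = 3.6252.

3.625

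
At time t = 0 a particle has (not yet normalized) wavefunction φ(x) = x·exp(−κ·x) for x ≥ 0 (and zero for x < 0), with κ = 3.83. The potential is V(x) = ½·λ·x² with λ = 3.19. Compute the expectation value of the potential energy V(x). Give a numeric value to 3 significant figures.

⟨V⟩ = ∫ V(x)·|φ|² dx / ∫|φ|² dx.
Every integrand reduces to terms xʲ·e^(−2κx) on [0, ∞); use ∫₀^∞ xʲ·e^(−2κx) dx = j!/(2κ)^(j+1).
State is unnormalized: ∫|φ|² dx = 0.0044498, and ∫φ*·V(x)·φ dx = 0.0014515, so ⟨V⟩ = 0.0014515 / 0.0044498.
⟨V⟩ = 0.32620.

0.326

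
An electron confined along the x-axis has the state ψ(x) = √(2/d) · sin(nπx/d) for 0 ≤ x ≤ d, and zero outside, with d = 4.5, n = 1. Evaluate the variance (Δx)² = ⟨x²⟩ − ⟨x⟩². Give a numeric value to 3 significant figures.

Compute ⟨x⟩ and ⟨x²⟩ separately, then (Δx)² = ⟨x²⟩ − ⟨x⟩².
With sin²θ = (1 − cos2θ)/2 on 0 ≤ x ≤ d: ∫sin²(nπx/d) dx = d/2, ∫x·sin²(nπx/d) dx = d²/4, ∫x²·sin²(nπx/d) dx = d³·(1/6 − 1/(4n²π²)); higher powers xᵏ the same way, integrating xᵏ·cos(2nπx/d) by parts.
⟨x⟩ = 2.2500 and ⟨x²⟩ = 5.7241.
(Δx)² = 5.7241 − (2.2500)² = 0.66162.

0.662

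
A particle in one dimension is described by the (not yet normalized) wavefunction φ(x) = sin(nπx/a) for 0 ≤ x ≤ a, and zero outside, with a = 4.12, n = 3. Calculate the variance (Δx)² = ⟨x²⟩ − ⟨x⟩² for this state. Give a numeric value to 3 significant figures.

Compute ⟨x⟩ and ⟨x²⟩ separately, then (Δx)² = ⟨x²⟩ − ⟨x⟩².
With sin²θ = (1 − cos2θ)/2 on 0 ≤ x ≤ a: ∫sin²(nπx/a) dx = a/2, ∫x·sin²(nπx/a) dx = a²/4, ∫x²·sin²(nπx/a) dx = a³·(1/6 − 1/(4n²π²)); higher powers xᵏ the same way, integrating xᵏ·cos(2nπx/a) by parts.
Normalization: ∫|φ|² dx = 2.0600.
⟨x⟩ = 2.0600 and ⟨x²⟩ = 5.5626.
(Δx)² = 5.5626 − (2.0600)² = 1.3190.

1.32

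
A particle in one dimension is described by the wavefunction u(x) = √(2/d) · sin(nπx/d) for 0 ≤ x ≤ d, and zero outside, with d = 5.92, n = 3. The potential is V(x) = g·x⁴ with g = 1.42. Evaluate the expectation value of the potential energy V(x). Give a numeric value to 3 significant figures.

⟨V⟩ = ∫ V(x)·|u|² dx.
With sin²θ = (1 − cos2θ)/2 on 0 ≤ x ≤ d: ∫sin²(nπx/d) dx = d/2, ∫x·sin²(nπx/d) dx = d²/4, ∫x²·sin²(nπx/d) dx = d³·(1/6 − 1/(4n²π²)); higher powers xᵏ the same way, integrating xᵏ·cos(2nπx/d) by parts.
⟨V⟩ = 329.52.

330.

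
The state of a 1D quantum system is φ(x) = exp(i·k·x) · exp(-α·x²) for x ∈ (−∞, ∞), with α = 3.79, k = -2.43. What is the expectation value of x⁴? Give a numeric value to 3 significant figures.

0.0131

⟨x⁴⟩ = ∫ x⁴·|φ|² dx / ∫|φ|² dx (integrals over the domain).
Gaussian moments: ∫x^(2j)·e^(−2αx²) dx = (2j−1)!!/(4α)^j · √(π/(2α)), odd powers integrate to 0; here √(π/(2α)) = 0.64378.
State is unnormalized: ∫|φ|² dx = 0.64378, and ∫φ*·x⁴·φ dx = 0.0084036, so ⟨x⁴⟩ = 0.0084036 / 0.64378.
⟨x⁴⟩ = 0.013053.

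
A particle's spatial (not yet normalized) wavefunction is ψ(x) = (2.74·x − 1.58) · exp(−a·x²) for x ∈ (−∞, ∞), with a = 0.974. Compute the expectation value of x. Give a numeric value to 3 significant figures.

-0.502

⟨x⟩ = ∫ x·|ψ|² dx / ∫|ψ|² dx (integrals over the domain).
Expand each integrand as polynomial × e^(−2ax²) and use ∫x^(2j)·e^(−2ax²) dx = (2j−1)!!/(4a)^j · √(π/(2a)), odd powers → 0; here √(π/(2a)) = 1.2699.
State is unnormalized: ∫|ψ|² dx = 5.6174, and ∫ψ*·x·ψ dx = -2.8223, so ⟨x⟩ = -2.8223 / 5.6174.
⟨x⟩ = -0.50241.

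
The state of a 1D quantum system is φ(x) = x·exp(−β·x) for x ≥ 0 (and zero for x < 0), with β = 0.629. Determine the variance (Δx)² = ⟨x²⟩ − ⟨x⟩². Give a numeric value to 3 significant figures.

Compute ⟨x⟩ and ⟨x²⟩ separately, then (Δx)² = ⟨x²⟩ − ⟨x⟩².
Every integrand reduces to terms xʲ·e^(−2βx) on [0, ∞); use ∫₀^∞ xʲ·e^(−2βx) dx = j!/(2β)^(j+1).
Normalization: ∫|φ|² dx = 1.0046.
⟨x⟩ = 2.3847 and ⟨x²⟩ = 7.5826.
(Δx)² = 7.5826 − (2.3847)² = 1.8957.

1.90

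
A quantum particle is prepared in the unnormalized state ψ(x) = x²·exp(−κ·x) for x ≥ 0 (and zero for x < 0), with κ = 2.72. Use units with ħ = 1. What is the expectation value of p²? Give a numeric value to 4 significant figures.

2.466

p² ψ = −ħ² d²ψ/dx²; ⟨p²⟩ = −ħ² ∫ ψ*·ψ'' dx / ∫|ψ|² dx.
Differentiate x²·exp(−κ·x) with the product rule; every integrand then reduces to terms xʲ·e^(−2κx) on [0, ∞), with ∫₀^∞ xʲ·e^(−2κx) dx = j!/(2κ)^(j+1).
State is unnormalized: ∫|ψ|² dx = 0.0050375, and ∫ψ*·(−ħ² ψ'') dx = 0.012423, so ⟨p²⟩ = 0.012423 / 0.0050375.
⟨p²⟩ = 2.4661.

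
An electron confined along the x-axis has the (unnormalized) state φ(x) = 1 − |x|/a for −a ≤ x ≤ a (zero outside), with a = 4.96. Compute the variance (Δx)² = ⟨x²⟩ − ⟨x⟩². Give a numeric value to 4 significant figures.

Compute ⟨x⟩ and ⟨x²⟩ separately, then (Δx)² = ⟨x²⟩ − ⟨x⟩².
φ is even, so ∫ over [−a, a] = 2∫₀ᵃ with φ = 1 − x/a there: ∫₀ᵃ (1 − x/a)² dx = a/3, ∫₀ᵃ x²(1 − x/a)² dx = a³/30, ∫₀ᵃ x⁴(1 − x/a)² dx = a⁵/105.
Normalization: ∫|φ|² dx = 3.3067.
⟨x⟩ = 0.0000 and ⟨x²⟩ = 2.4602.
(Δx)² = 2.4602 − (0.0000)² = 2.4602.

2.460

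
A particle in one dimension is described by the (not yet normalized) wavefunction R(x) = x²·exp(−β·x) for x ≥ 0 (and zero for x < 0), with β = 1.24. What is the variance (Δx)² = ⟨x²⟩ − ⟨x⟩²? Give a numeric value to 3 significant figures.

Compute ⟨x⟩ and ⟨x²⟩ separately, then (Δx)² = ⟨x²⟩ − ⟨x⟩².
Every integrand reduces to terms xʲ·e^(−2βx) on [0, ∞); use ∫₀^∞ xʲ·e^(−2βx) dx = j!/(2β)^(j+1).
Normalization: ∫|R|² dx = 0.25583.
⟨x⟩ = 2.0161 and ⟨x²⟩ = 4.8777.
(Δx)² = 4.8777 − (2.0161)² = 0.81296.

0.813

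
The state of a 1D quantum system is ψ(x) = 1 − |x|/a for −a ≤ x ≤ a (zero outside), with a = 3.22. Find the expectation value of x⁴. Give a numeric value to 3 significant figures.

⟨x⁴⟩ = ∫ x⁴·|ψ|² dx / ∫|ψ|² dx (integrals over the domain).
ψ is even, so ∫ over [−a, a] = 2∫₀ᵃ with ψ = 1 − x/a there: ∫₀ᵃ (1 − x/a)² dx = a/3, ∫₀ᵃ x²(1 − x/a)² dx = a³/30, ∫₀ᵃ x⁴(1 − x/a)² dx = a⁵/105.
State is unnormalized: ∫|ψ|² dx = 2.1467, and ∫ψ*·x⁴·ψ dx = 6.5936, so ⟨x⁴⟩ = 6.5936 / 2.1467.
⟨x⁴⟩ = 3.0715.

3.07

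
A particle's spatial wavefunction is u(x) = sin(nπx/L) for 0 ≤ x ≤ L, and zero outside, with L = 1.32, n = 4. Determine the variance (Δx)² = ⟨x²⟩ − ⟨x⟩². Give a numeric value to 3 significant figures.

Compute ⟨x⟩ and ⟨x²⟩ separately, then (Δx)² = ⟨x²⟩ − ⟨x⟩².
With sin²θ = (1 − cos2θ)/2 on 0 ≤ x ≤ L: ∫sin²(nπx/L) dx = L/2, ∫x·sin²(nπx/L) dx = L²/4, ∫x²·sin²(nπx/L) dx = L³·(1/6 − 1/(4n²π²)); higher powers xᵏ the same way, integrating xᵏ·cos(2nπx/L) by parts.
Normalization: ∫|u|² dx = 0.66000.
⟨x⟩ = 0.66000 and ⟨x²⟩ = 0.57528.
(Δx)² = 0.57528 − (0.66000)² = 0.13968.

0.140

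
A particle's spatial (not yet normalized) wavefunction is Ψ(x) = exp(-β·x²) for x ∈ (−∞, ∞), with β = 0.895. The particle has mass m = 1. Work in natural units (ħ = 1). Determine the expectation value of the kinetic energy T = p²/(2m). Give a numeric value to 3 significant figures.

T = −(ħ²/2m) d²/dx², so ⟨T⟩ = −(ħ²/2m) ∫ Ψ*·Ψ'' dx / ∫|Ψ|² dx; with m = 1.
Gaussian moments: ∫x^(2j)·e^(−2βx²) dx = (2j−1)!!/(4β)^j · √(π/(2β)), odd powers integrate to 0; here √(π/(2β)) = 1.3248. Derivatives: d/dx e^(−βx²) = −2βx·e^(−βx²), d²/dx² e^(−βx²) = (4β²x² − 2β)·e^(−βx²).
State is unnormalized: ∫|Ψ|² dx = 1.3248, and ∫Ψ*·(−ħ²/2m · Ψ'') dx = 0.59285, so ⟨T⟩ = 0.59285 / 1.3248.
⟨T⟩ = 0.44750.

0.448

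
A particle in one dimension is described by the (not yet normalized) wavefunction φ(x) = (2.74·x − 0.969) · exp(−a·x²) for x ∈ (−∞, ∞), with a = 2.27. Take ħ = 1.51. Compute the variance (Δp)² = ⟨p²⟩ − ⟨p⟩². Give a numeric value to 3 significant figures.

Compute ⟨p⟩ and ⟨p²⟩ separately; (Δp)² = ⟨p²⟩ − ⟨p⟩².
Expand each integrand as polynomial × e^(−2ax²) and use ∫x^(2j)·e^(−2ax²) dx = (2j−1)!!/(4a)^j · √(π/(2a)), odd powers → 0; here √(π/(2a)) = 0.83185. Differentiate with the product rule, d/dx e^(−ax²) = −2ax·e^(−ax²).
Normalization: ∫|φ|² dx = 1.4689.
⟨p⟩ = 0.0000 and ⟨p²⟩ = 10.023.
(Δp)² = 10.023 − (0.0000)² = 10.023.

10.0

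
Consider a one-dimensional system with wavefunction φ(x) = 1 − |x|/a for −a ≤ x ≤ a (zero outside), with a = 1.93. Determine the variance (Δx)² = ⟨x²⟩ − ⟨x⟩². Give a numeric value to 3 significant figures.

Compute ⟨x⟩ and ⟨x²⟩ separately, then (Δx)² = ⟨x²⟩ − ⟨x⟩².
φ is even, so ∫ over [−a, a] = 2∫₀ᵃ with φ = 1 − x/a there: ∫₀ᵃ (1 − x/a)² dx = a/3, ∫₀ᵃ x²(1 − x/a)² dx = a³/30, ∫₀ᵃ x⁴(1 − x/a)² dx = a⁵/105.
Normalization: ∫|φ|² dx = 1.2867.
⟨x⟩ = 0.0000 and ⟨x²⟩ = 0.37249.
(Δx)² = 0.37249 − (0.0000)² = 0.37249.

0.372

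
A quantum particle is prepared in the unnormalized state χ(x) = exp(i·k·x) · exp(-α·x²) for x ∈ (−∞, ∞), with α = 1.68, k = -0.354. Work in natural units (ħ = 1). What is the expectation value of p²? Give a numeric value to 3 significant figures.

p² χ = −ħ² d²χ/dx²; ⟨p²⟩ = −ħ² ∫ χ*·χ'' dx / ∫|χ|² dx.
Gaussian moments: ∫x^(2j)·e^(−2αx²) dx = (2j−1)!!/(4α)^j · √(π/(2α)), odd powers integrate to 0; here √(π/(2α)) = 0.96695. Derivatives: χ′ = (ik − 2αx)·χ, χ″ = ((ik − 2αx)² − 2α)·χ; the odd-in-x pieces drop out.
State is unnormalized: ∫|χ|² dx = 0.96695, and ∫χ*·(−ħ² χ'') dx = 1.7457, so ⟨p²⟩ = 1.7457 / 0.96695.
⟨p²⟩ = 1.8053.

1.81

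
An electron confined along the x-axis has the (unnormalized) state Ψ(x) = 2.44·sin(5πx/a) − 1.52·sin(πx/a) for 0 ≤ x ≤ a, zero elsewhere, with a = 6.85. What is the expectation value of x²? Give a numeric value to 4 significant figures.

⟨x²⟩ = ∫ x²·|Ψ|² dx / ∫|Ψ|² dx (integrals over the domain).
On 0 ≤ x ≤ a (j ≠ l): ∫sin²(jπx/a) dx = a/2, ∫sin(jπx/a)·sin(lπx/a) dx = 0; diagonal moments ∫x·sin²(jπx/a) dx = a²/4, ∫x²·sin²(jπx/a) dx = a³·(1/6 − 1/(4j²π²)); cross terms ∫x·sin(jπx/a)·sin(lπx/a) dx = 0 for j + l even and −4jla²/(π²(j² − l²)²) for j + l odd, ∫x²·sin(jπx/a)·sin(lπx/a) dx = (−1)^(j+l)·4jla³/(π²(j² − l²)²); higher powers the same way via product-to-sum and parts.
State is unnormalized: ∫|Ψ|² dx = 28.304, and ∫Ψ*·x²·Ψ dx = 413.56, so ⟨x²⟩ = 413.56 / 28.304.
⟨x²⟩ = 14.611.

14.61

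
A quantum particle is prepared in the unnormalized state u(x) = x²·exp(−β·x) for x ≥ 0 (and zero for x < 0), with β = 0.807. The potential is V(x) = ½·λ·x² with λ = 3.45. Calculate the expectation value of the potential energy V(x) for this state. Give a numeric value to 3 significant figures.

19.9

⟨V⟩ = ∫ V(x)·|u|² dx / ∫|u|² dx.
Every integrand reduces to terms xʲ·e^(−2βx) on [0, ∞); use ∫₀^∞ xʲ·e^(−2βx) dx = j!/(2β)^(j+1).
State is unnormalized: ∫|u|² dx = 2.1913, and ∫u*·V(x)·u dx = 43.531, so ⟨V⟩ = 43.531 / 2.1913.
⟨V⟩ = 19.866.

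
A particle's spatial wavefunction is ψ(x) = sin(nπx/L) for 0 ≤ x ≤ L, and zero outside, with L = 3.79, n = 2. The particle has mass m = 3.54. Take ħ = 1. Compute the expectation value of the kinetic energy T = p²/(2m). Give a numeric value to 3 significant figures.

T = −(ħ²/2m) d²/dx², so ⟨T⟩ = −(ħ²/2m) ∫ ψ*·ψ'' dx / ∫|ψ|² dx; with m = 3.54.
d/dx sin(nπx/L) = (nπ/L)·cos(nπx/L) and d²/dx² sin(nπx/L) = −(nπ/L)²·sin(nπx/L); on 0 ≤ x ≤ L, ∫sin²(nπx/L) dx = L/2 and ∫sin(nπx/L)·cos(nπx/L) dx = 0.
State is unnormalized: ∫|ψ|² dx = 1.8950, and ∫ψ*·(−ħ²/2m · ψ'') dx = 0.73563, so ⟨T⟩ = 0.73563 / 1.8950.
⟨T⟩ = 0.38819.

0.388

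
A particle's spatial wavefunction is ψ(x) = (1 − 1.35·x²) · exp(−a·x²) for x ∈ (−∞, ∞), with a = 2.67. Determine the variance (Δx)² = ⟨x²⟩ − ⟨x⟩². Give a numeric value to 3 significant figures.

0.0567

Compute ⟨x⟩ and ⟨x²⟩ separately, then (Δx)² = ⟨x²⟩ − ⟨x⟩².
Expand each integrand as polynomial × e^(−2ax²) and use ∫x^(2j)·e^(−2ax²) dx = (2j−1)!!/(4a)^j · √(π/(2a)), odd powers → 0; here √(π/(2a)) = 0.76702.
Normalization: ∫|ψ|² dx = 0.60987.
⟨x⟩ = 0.0000 and ⟨x²⟩ = 0.056671.
(Δx)² = 0.056671 − (0.0000)² = 0.056671.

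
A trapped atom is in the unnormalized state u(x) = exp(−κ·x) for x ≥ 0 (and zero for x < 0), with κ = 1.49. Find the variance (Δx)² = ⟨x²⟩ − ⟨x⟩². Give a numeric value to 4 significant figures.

Compute ⟨x⟩ and ⟨x²⟩ separately, then (Δx)² = ⟨x²⟩ − ⟨x⟩².
Every integrand reduces to terms xʲ·e^(−2κx) on [0, ∞); use ∫₀^∞ xʲ·e^(−2κx) dx = j!/(2κ)^(j+1).
Normalization: ∫|u|² dx = 0.33557.
⟨x⟩ = 0.33557 and ⟨x²⟩ = 0.22522.
(Δx)² = 0.22522 − (0.33557)² = 0.11261.

0.1126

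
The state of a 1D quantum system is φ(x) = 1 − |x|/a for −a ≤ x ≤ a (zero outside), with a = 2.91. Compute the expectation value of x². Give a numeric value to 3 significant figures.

0.847

⟨x²⟩ = ∫ x²·|φ|² dx / ∫|φ|² dx (integrals over the domain).
φ is even, so ∫ over [−a, a] = 2∫₀ᵃ with φ = 1 − x/a there: ∫₀ᵃ (1 − x/a)² dx = a/3, ∫₀ᵃ x²(1 − x/a)² dx = a³/30, ∫₀ᵃ x⁴(1 − x/a)² dx = a⁵/105.
State is unnormalized: ∫|φ|² dx = 1.9400, and ∫φ*·x²·φ dx = 1.6428, so ⟨x²⟩ = 1.6428 / 1.9400.
⟨x²⟩ = 0.84681.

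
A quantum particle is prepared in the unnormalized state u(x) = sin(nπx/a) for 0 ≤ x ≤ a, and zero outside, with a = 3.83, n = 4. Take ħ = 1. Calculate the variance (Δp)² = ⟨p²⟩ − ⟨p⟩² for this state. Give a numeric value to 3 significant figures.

10.8

Compute ⟨p⟩ and ⟨p²⟩ separately; (Δp)² = ⟨p²⟩ − ⟨p⟩².
d/dx sin(nπx/a) = (nπ/a)·cos(nπx/a) and d²/dx² sin(nπx/a) = −(nπ/a)²·sin(nπx/a); on 0 ≤ x ≤ a, ∫sin²(nπx/a) dx = a/2 and ∫sin(nπx/a)·cos(nπx/a) dx = 0.
Normalization: ∫|u|² dx = 1.9150.
⟨p⟩ = 0.0000 and ⟨p²⟩ = 10.765.
(Δp)² = 10.765 − (0.0000)² = 10.765.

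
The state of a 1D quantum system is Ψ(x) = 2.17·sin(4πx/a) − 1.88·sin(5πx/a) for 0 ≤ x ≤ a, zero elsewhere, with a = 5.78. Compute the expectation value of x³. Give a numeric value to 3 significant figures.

81.3

⟨x³⟩ = ∫ x³·|Ψ|² dx / ∫|Ψ|² dx (integrals over the domain).
On 0 ≤ x ≤ a (j ≠ l): ∫sin²(jπx/a) dx = a/2, ∫sin(jπx/a)·sin(lπx/a) dx = 0; diagonal moments ∫x·sin²(jπx/a) dx = a²/4, ∫x²·sin²(jπx/a) dx = a³·(1/6 − 1/(4j²π²)); cross terms ∫x·sin(jπx/a)·sin(lπx/a) dx = 0 for j + l even and −4jla²/(π²(j² − l²)²) for j + l odd, ∫x²·sin(jπx/a)·sin(lπx/a) dx = (−1)^(j+l)·4jla³/(π²(j² − l²)²); higher powers the same way via product-to-sum and parts.
State is unnormalized: ∫|Ψ|² dx = 23.823, and ∫Ψ*·x³·Ψ dx = 1937.7, so ⟨x³⟩ = 1937.7 / 23.823.
⟨x³⟩ = 81.337.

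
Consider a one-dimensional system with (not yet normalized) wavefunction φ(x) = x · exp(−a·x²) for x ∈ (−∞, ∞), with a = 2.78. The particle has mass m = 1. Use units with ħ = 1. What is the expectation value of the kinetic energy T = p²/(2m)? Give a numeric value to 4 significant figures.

T = −(ħ²/2m) d²/dx², so ⟨T⟩ = −(ħ²/2m) ∫ φ*·φ'' dx / ∫|φ|² dx; with m = 1.
Expand each integrand as polynomial × e^(−2ax²) and use ∫x^(2j)·e^(−2ax²) dx = (2j−1)!!/(4a)^j · √(π/(2a)), odd powers → 0; here √(π/(2a)) = 0.75169. Differentiate with the product rule, d/dx e^(−ax²) = −2ax·e^(−ax²).
State is unnormalized: ∫|φ|² dx = 0.067598, and ∫φ*·(−ħ²/2m · φ'') dx = 0.28188, so ⟨T⟩ = 0.28188 / 0.067598.
⟨T⟩ = 4.1700.

4.170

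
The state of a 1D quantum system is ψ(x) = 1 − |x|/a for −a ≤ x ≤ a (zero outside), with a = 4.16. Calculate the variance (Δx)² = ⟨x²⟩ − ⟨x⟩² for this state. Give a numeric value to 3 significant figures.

1.73

Compute ⟨x⟩ and ⟨x²⟩ separately, then (Δx)² = ⟨x²⟩ − ⟨x⟩².
ψ is even, so ∫ over [−a, a] = 2∫₀ᵃ with ψ = 1 − x/a there: ∫₀ᵃ (1 − x/a)² dx = a/3, ∫₀ᵃ x²(1 − x/a)² dx = a³/30, ∫₀ᵃ x⁴(1 − x/a)² dx = a⁵/105.
Normalization: ∫|ψ|² dx = 2.7733.
⟨x⟩ = 0.0000 and ⟨x²⟩ = 1.7306.
(Δx)² = 1.7306 − (0.0000)² = 1.7306.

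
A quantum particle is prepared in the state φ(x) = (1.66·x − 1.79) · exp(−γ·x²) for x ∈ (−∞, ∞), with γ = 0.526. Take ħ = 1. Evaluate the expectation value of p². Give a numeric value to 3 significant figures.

0.831

p² φ = −ħ² d²φ/dx²; ⟨p²⟩ = −ħ² ∫ φ*·φ'' dx / ∫|φ|² dx.
Expand each integrand as polynomial × e^(−2γx²) and use ∫x^(2j)·e^(−2γx²) dx = (2j−1)!!/(4γ)^j · √(π/(2γ)), odd powers → 0; here √(π/(2γ)) = 1.7281. Differentiate with the product rule, d/dx e^(−γx²) = −2γx·e^(−γx²).
State is unnormalized: ∫|φ|² dx = 7.8003, and ∫φ*·(−ħ² φ'') dx = 6.4839, so ⟨p²⟩ = 6.4839 / 7.8003.
⟨p²⟩ = 0.83124.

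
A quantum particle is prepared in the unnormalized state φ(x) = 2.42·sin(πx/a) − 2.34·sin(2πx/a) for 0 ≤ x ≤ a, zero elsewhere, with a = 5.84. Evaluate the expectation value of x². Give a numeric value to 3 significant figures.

⟨x²⟩ = ∫ x²·|φ|² dx / ∫|φ|² dx (integrals over the domain).
On 0 ≤ x ≤ a (j ≠ l): ∫sin²(jπx/a) dx = a/2, ∫sin(jπx/a)·sin(lπx/a) dx = 0; diagonal moments ∫x·sin²(jπx/a) dx = a²/4, ∫x²·sin²(jπx/a) dx = a³·(1/6 − 1/(4j²π²)); cross terms ∫x·sin(jπx/a)·sin(lπx/a) dx = 0 for j + l even and −4jla²/(π²(j² − l²)²) for j + l odd, ∫x²·sin(jπx/a)·sin(lπx/a) dx = (−1)^(j+l)·4jla³/(π²(j² − l²)²); higher powers the same way via product-to-sum and parts.
State is unnormalized: ∫|φ|² dx = 33.089, and ∫φ*·x²·φ dx = 542.89, so ⟨x²⟩ = 542.89 / 33.089.
⟨x²⟩ = 16.407.

16.4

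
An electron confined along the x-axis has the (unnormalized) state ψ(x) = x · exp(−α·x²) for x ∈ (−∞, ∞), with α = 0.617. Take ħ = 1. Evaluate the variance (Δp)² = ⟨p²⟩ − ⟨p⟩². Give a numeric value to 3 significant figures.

1.85

Compute ⟨p⟩ and ⟨p²⟩ separately; (Δp)² = ⟨p²⟩ − ⟨p⟩².
Expand each integrand as polynomial × e^(−2αx²) and use ∫x^(2j)·e^(−2αx²) dx = (2j−1)!!/(4α)^j · √(π/(2α)), odd powers → 0; here √(π/(2α)) = 1.5956. Differentiate with the product rule, d/dx e^(−αx²) = −2αx·e^(−αx²).
Normalization: ∫|ψ|² dx = 0.64651.
⟨p⟩ = 0.0000 and ⟨p²⟩ = 1.8510.
(Δp)² = 1.8510 − (0.0000)² = 1.8510.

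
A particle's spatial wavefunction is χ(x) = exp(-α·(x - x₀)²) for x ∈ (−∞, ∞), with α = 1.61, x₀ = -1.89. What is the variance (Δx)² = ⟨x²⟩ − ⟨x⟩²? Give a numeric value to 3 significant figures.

0.155

Compute ⟨x⟩ and ⟨x²⟩ separately, then (Δx)² = ⟨x²⟩ − ⟨x⟩².
Gaussian moments (u = x − x₀): ∫u^(2j)·e^(−2αu²) du = (2j−1)!!/(4α)^j · √(π/(2α)), odd powers integrate to 0; here √(π/(2α)) = 0.98775.
Normalization: ∫|χ|² dx = 0.98775.
⟨x⟩ = -1.8900 and ⟨x²⟩ = 3.7274.
(Δx)² = 3.7274 − (-1.8900)² = 0.15528.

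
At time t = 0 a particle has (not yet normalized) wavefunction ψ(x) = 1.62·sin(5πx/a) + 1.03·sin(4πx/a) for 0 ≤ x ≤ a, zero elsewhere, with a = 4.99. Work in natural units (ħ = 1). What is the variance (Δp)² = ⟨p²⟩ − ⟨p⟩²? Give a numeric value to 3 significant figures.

8.88

Compute ⟨p⟩ and ⟨p²⟩ separately; (Δp)² = ⟨p²⟩ − ⟨p⟩².
d²/dx² sin(jπx/a) = −(jπ/a)²·sin(jπx/a); on 0 ≤ x ≤ a, ∫sin²(jπx/a) dx = a/2 and ∫sin(jπx/a)·sin(lπx/a) dx = 0 for j ≠ l, so only diagonal terms survive in ∫|ψ|² and ∫ψ·ψ″; ∫ψ·ψ′ dx = [ψ²/2] between the walls = 0.
Normalization: ∫|ψ|² dx = 9.1948.
⟨p⟩ = 0.0000 and ⟨p²⟩ = 8.8823.
(Δp)² = 8.8823 − (0.0000)² = 8.8823.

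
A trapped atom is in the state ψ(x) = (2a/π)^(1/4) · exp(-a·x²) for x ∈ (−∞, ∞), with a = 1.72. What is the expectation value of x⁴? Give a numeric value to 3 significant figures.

⟨x⁴⟩ = ∫ x⁴·|ψ|² dx (integrals over the domain).
Gaussian moments: ∫x^(2j)·e^(−2ax²) dx = (2j−1)!!/(4a)^j · √(π/(2a)), odd powers integrate to 0; here √(π/(2a)) = 0.95564.
⟨x⁴⟩ = 0.063379.

0.0634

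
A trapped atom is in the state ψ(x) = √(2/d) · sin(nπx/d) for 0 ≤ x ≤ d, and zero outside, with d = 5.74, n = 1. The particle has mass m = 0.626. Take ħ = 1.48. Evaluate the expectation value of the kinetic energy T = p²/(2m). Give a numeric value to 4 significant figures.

T = −(ħ²/2m) d²/dx², so ⟨T⟩ = −(ħ²/2m) ∫ ψ*·ψ'' dx; with m = 0.626.
d/dx sin(nπx/d) = (nπ/d)·cos(nπx/d) and d²/dx² sin(nπx/d) = −(nπ/d)²·sin(nπx/d); on 0 ≤ x ≤ d, ∫sin²(nπx/d) dx = d/2 and ∫sin(nπx/d)·cos(nπx/d) dx = 0.
⟨T⟩ = 0.52408.

0.5241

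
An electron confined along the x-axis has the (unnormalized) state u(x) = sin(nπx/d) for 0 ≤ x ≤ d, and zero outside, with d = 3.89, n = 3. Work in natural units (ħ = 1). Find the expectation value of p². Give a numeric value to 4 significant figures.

p² u = −ħ² d²u/dx²; ⟨p²⟩ = −ħ² ∫ u*·u'' dx / ∫|u|² dx.
d/dx sin(nπx/d) = (nπ/d)·cos(nπx/d) and d²/dx² sin(nπx/d) = −(nπ/d)²·sin(nπx/d); on 0 ≤ x ≤ d, ∫sin²(nπx/d) dx = d/2 and ∫sin(nπx/d)·cos(nπx/d) dx = 0.
State is unnormalized: ∫|u|² dx = 1.9450, and ∫u*·(−ħ² u'') dx = 11.417, so ⟨p²⟩ = 11.417 / 1.9450.
⟨p²⟩ = 5.8701.

5.870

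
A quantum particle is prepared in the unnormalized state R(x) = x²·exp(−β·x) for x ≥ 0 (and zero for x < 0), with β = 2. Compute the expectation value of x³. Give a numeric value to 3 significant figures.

⟨x³⟩ = ∫ x³·|R|² dx / ∫|R|² dx (integrals over the domain).
Every integrand reduces to terms xʲ·e^(−2βx) on [0, ∞); use ∫₀^∞ xʲ·e^(−2βx) dx = j!/(2β)^(j+1).
State is unnormalized: ∫|R|² dx = 0.023438, and ∫R*·x³·R dx = 0.076904, so ⟨x³⟩ = 0.076904 / 0.023438.
⟨x³⟩ = 3.2813.

3.28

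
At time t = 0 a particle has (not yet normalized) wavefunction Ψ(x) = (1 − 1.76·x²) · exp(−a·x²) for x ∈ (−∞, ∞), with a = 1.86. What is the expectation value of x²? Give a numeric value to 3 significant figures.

⟨x²⟩ = ∫ x²·|Ψ|² dx / ∫|Ψ|² dx (integrals over the domain).
Expand each integrand as polynomial × e^(−2ax²) and use ∫x^(2j)·e^(−2ax²) dx = (2j−1)!!/(4a)^j · √(π/(2a)), odd powers → 0; here √(π/(2a)) = 0.91897.
State is unnormalized: ∫|Ψ|² dx = 0.63847, and ∫Ψ*·x²·Ψ dx = 0.051884, so ⟨x²⟩ = 0.051884 / 0.63847.
⟨x²⟩ = 0.081263.

0.0813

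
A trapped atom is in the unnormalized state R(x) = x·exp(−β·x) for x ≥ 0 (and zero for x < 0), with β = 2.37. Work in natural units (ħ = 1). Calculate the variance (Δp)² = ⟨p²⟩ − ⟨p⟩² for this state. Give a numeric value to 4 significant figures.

5.617

Compute ⟨p⟩ and ⟨p²⟩ separately; (Δp)² = ⟨p²⟩ − ⟨p⟩².
Differentiate x·exp(−β·x) with the product rule; every integrand then reduces to terms xʲ·e^(−2βx) on [0, ∞), with ∫₀^∞ xʲ·e^(−2βx) dx = j!/(2β)^(j+1).
Normalization: ∫|R|² dx = 0.018780.
⟨p⟩ = 0.0000 and ⟨p²⟩ = 5.6169.
(Δp)² = 5.6169 − (0.0000)² = 5.6169.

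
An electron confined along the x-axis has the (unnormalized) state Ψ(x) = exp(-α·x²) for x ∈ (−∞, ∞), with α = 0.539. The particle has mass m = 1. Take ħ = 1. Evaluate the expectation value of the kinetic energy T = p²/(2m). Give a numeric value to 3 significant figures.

T = −(ħ²/2m) d²/dx², so ⟨T⟩ = −(ħ²/2m) ∫ Ψ*·Ψ'' dx / ∫|Ψ|² dx; with m = 1.
Gaussian moments: ∫x^(2j)·e^(−2αx²) dx = (2j−1)!!/(4α)^j · √(π/(2α)), odd powers integrate to 0; here √(π/(2α)) = 1.7071. Derivatives: d/dx e^(−αx²) = −2αx·e^(−αx²), d²/dx² e^(−αx²) = (4α²x² − 2α)·e^(−αx²).
State is unnormalized: ∫|Ψ|² dx = 1.7071, and ∫Ψ*·(−ħ²/2m · Ψ'') dx = 0.46007, so ⟨T⟩ = 0.46007 / 1.7071.
⟨T⟩ = 0.26950.

0.270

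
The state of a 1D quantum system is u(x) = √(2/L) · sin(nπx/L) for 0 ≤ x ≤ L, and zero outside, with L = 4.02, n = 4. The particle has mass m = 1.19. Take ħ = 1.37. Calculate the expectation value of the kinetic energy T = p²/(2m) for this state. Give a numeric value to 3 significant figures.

T = −(ħ²/2m) d²/dx², so ⟨T⟩ = −(ħ²/2m) ∫ u*·u'' dx; with m = 1.19.
d/dx sin(nπx/L) = (nπ/L)·cos(nπx/L) and d²/dx² sin(nπx/L) = −(nπ/L)²·sin(nπx/L); on 0 ≤ x ≤ L, ∫sin²(nπx/L) dx = L/2 and ∫sin(nπx/L)·cos(nπx/L) dx = 0.
⟨T⟩ = 7.7060.

7.71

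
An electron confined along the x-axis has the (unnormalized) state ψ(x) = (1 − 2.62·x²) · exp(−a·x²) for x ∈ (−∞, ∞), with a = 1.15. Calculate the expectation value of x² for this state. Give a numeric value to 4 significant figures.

0.6382

⟨x²⟩ = ∫ x²·|ψ|² dx / ∫|ψ|² dx (integrals over the domain).
Expand each integrand as polynomial × e^(−2ax²) and use ∫x^(2j)·e^(−2ax²) dx = (2j−1)!!/(4a)^j · √(π/(2a)), odd powers → 0; here √(π/(2a)) = 1.1687.
State is unnormalized: ∫|ψ|² dx = 0.97481, and ∫ψ*·x²·ψ dx = 0.62214, so ⟨x²⟩ = 0.62214 / 0.97481.
⟨x²⟩ = 0.63821.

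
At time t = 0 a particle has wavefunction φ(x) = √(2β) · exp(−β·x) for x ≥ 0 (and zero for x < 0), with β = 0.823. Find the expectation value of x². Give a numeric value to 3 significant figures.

⟨x²⟩ = ∫ x²·|φ|² dx (integrals over the domain).
Every integrand reduces to terms xʲ·e^(−2βx) on [0, ∞); use ∫₀^∞ xʲ·e^(−2βx) dx = j!/(2β)^(j+1).
⟨x²⟩ = 0.73819.

0.738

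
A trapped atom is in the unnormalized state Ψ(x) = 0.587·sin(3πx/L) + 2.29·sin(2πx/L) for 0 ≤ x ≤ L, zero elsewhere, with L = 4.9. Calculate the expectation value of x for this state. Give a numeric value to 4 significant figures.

1.991

⟨x⟩ = ∫ x·|Ψ|² dx / ∫|Ψ|² dx (integrals over the domain).
On 0 ≤ x ≤ L (j ≠ l): ∫sin²(jπx/L) dx = L/2, ∫sin(jπx/L)·sin(lπx/L) dx = 0; diagonal moments ∫x·sin²(jπx/L) dx = L²/4, ∫x²·sin²(jπx/L) dx = L³·(1/6 − 1/(4j²π²)); cross terms ∫x·sin(jπx/L)·sin(lπx/L) dx = 0 for j + l even and −4jlL²/(π²(j² − l²)²) for j + l odd, ∫x²·sin(jπx/L)·sin(lπx/L) dx = (−1)^(j+l)·4jlL³/(π²(j² − l²)²); higher powers the same way via product-to-sum and parts.
State is unnormalized: ∫|Ψ|² dx = 13.692, and ∫Ψ*·x·Ψ dx = 27.267, so ⟨x⟩ = 27.267 / 13.692.
⟨x⟩ = 1.9914.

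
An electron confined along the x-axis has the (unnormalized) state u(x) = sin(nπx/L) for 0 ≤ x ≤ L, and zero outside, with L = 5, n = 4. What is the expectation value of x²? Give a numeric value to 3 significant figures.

8.25

⟨x²⟩ = ∫ x²·|u|² dx / ∫|u|² dx (integrals over the domain).
With sin²θ = (1 − cos2θ)/2 on 0 ≤ x ≤ L: ∫sin²(nπx/L) dx = L/2, ∫x·sin²(nπx/L) dx = L²/4, ∫x²·sin²(nπx/L) dx = L³·(1/6 − 1/(4n²π²)); higher powers xᵏ the same way, integrating xᵏ·cos(2nπx/L) by parts.
State is unnormalized: ∫|u|² dx = 2.5000, and ∫u*·x²·u dx = 20.635, so ⟨x²⟩ = 20.635 / 2.5000.
⟨x²⟩ = 8.2542.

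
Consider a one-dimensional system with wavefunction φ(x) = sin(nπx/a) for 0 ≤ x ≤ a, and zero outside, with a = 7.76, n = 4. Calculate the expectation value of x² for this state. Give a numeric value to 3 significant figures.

⟨x²⟩ = ∫ x²·|φ|² dx / ∫|φ|² dx (integrals over the domain).
With sin²θ = (1 − cos2θ)/2 on 0 ≤ x ≤ a: ∫sin²(nπx/a) dx = a/2, ∫x·sin²(nπx/a) dx = a²/4, ∫x²·sin²(nπx/a) dx = a³·(1/6 − 1/(4n²π²)); higher powers xᵏ the same way, integrating xᵏ·cos(2nπx/a) by parts.
State is unnormalized: ∫|φ|² dx = 3.8800, and ∫φ*·x²·φ dx = 77.142, so ⟨x²⟩ = 77.142 / 3.8800.
⟨x²⟩ = 19.882.

19.9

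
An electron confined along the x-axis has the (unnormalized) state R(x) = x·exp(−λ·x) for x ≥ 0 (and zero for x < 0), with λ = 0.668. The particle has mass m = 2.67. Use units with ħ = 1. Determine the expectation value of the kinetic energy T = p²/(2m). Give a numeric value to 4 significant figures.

0.08356

T = −(ħ²/2m) d²/dx², so ⟨T⟩ = −(ħ²/2m) ∫ R*·R'' dx / ∫|R|² dx; with m = 2.67.
Differentiate x·exp(−λ·x) with the product rule; every integrand then reduces to terms xʲ·e^(−2λx) on [0, ∞), with ∫₀^∞ xʲ·e^(−2λx) dx = j!/(2λ)^(j+1).
State is unnormalized: ∫|R|² dx = 0.83871, and ∫R*·(−ħ²/2m · R'') dx = 0.070085, so ⟨T⟩ = 0.070085 / 0.83871.
⟨T⟩ = 0.083563.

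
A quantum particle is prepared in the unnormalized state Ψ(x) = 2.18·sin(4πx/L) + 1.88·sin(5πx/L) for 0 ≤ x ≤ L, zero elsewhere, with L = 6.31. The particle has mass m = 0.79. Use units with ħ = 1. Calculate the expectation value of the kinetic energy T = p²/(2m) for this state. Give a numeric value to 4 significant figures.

3.112

T = −(ħ²/2m) d²/dx², so ⟨T⟩ = −(ħ²/2m) ∫ Ψ*·Ψ'' dx / ∫|Ψ|² dx; with m = 0.79.
d²/dx² sin(jπx/L) = −(jπ/L)²·sin(jπx/L); on 0 ≤ x ≤ L, ∫sin²(jπx/L) dx = L/2 and ∫sin(jπx/L)·sin(lπx/L) dx = 0 for j ≠ l, so only diagonal terms survive in ∫|Ψ|² and ∫Ψ·Ψ″; ∫Ψ·Ψ′ dx = [Ψ²/2] between the walls = 0.
State is unnormalized: ∫|Ψ|² dx = 26.145, and ∫Ψ*·(−ħ²/2m · Ψ'') dx = 81.373, so ⟨T⟩ = 81.373 / 26.145.
⟨T⟩ = 3.1124.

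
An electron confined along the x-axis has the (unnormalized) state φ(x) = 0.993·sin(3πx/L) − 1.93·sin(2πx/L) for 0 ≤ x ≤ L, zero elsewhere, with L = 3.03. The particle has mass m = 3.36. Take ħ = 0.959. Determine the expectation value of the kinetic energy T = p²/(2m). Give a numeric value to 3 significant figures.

T = −(ħ²/2m) d²/dx², so ⟨T⟩ = −(ħ²/2m) ∫ φ*·φ'' dx / ∫|φ|² dx; with m = 3.36.
d²/dx² sin(jπx/L) = −(jπ/L)²·sin(jπx/L); on 0 ≤ x ≤ L, ∫sin²(jπx/L) dx = L/2 and ∫sin(jπx/L)·sin(lπx/L) dx = 0 for j ≠ l, so only diagonal terms survive in ∫|φ|² and ∫φ·φ″; ∫φ·φ′ dx = [φ²/2] between the walls = 0.
State is unnormalized: ∫|φ|² dx = 7.1371, and ∫φ*·(−ħ²/2m · φ'') dx = 5.2991, so ⟨T⟩ = 5.2991 / 7.1371.
⟨T⟩ = 0.74247.

0.742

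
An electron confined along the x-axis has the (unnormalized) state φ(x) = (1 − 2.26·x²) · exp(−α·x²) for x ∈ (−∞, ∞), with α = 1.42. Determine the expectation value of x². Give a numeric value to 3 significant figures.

⟨x²⟩ = ∫ x²·|φ|² dx / ∫|φ|² dx (integrals over the domain).
Expand each integrand as polynomial × e^(−2αx²) and use ∫x^(2j)·e^(−2αx²) dx = (2j−1)!!/(4α)^j · √(π/(2α)), odd powers → 0; here √(π/(2α)) = 1.0518.
State is unnormalized: ∫|φ|² dx = 0.71432, and ∫φ*·x²·φ dx = 0.18283, so ⟨x²⟩ = 0.18283 / 0.71432.
⟨x²⟩ = 0.25595.

0.256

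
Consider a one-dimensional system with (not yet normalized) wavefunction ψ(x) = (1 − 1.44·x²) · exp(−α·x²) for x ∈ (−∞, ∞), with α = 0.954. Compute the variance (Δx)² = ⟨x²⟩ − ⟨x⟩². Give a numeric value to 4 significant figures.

0.3397

Compute ⟨x⟩ and ⟨x²⟩ separately, then (Δx)² = ⟨x²⟩ − ⟨x⟩².
Expand each integrand as polynomial × e^(−2αx²) and use ∫x^(2j)·e^(−2αx²) dx = (2j−1)!!/(4α)^j · √(π/(2α)), odd powers → 0; here √(π/(2α)) = 1.2832.
Normalization: ∫|ψ|² dx = 0.86291.
⟨x⟩ = 0.0000 and ⟨x²⟩ = 0.33974.
(Δx)² = 0.33974 − (0.0000)² = 0.33974.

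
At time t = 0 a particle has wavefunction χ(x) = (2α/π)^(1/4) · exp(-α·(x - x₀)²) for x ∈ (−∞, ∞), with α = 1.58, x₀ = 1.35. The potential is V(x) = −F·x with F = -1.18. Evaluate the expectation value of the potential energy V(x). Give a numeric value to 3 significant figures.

⟨V⟩ = ∫ V(x)·|χ|² dx.
Gaussian moments (u = x − x₀): ∫u^(2j)·e^(−2αu²) du = (2j−1)!!/(4α)^j · √(π/(2α)), odd powers integrate to 0; here √(π/(2α)) = 0.99708.
⟨V⟩ = 1.5930.

1.59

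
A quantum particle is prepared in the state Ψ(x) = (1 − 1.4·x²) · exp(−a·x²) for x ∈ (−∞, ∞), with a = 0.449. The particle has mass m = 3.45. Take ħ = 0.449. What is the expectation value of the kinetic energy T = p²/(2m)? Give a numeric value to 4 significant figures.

T = −(ħ²/2m) d²/dx², so ⟨T⟩ = −(ħ²/2m) ∫ Ψ*·Ψ'' dx / ∫|Ψ|² dx; with m = 3.45.
Expand each integrand as polynomial × e^(−2ax²) and use ∫x^(2j)·e^(−2ax²) dx = (2j−1)!!/(4a)^j · √(π/(2a)), odd powers → 0; here √(π/(2a)) = 1.8704. Differentiate with the product rule, d/dx e^(−ax²) = −2ax·e^(−ax²).
State is unnormalized: ∫|Ψ|² dx = 2.3640, and ∫Ψ*·(−ħ²/2m · Ψ'') dx = 0.16716, so ⟨T⟩ = 0.16716 / 2.3640.
⟨T⟩ = 0.070711.

0.07071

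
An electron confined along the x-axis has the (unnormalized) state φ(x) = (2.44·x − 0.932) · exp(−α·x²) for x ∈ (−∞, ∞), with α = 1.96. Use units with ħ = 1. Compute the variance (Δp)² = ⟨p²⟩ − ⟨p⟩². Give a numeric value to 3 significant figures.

3.79

Compute ⟨p⟩ and ⟨p²⟩ separately; (Δp)² = ⟨p²⟩ − ⟨p⟩².
Expand each integrand as polynomial × e^(−2αx²) and use ∫x^(2j)·e^(−2αx²) dx = (2j−1)!!/(4α)^j · √(π/(2α)), odd powers → 0; here √(π/(2α)) = 0.89522. Differentiate with the product rule, d/dx e^(−αx²) = −2αx·e^(−αx²).
Normalization: ∫|φ|² dx = 1.4574.
⟨p⟩ = 0.0000 and ⟨p²⟩ = 3.7885.
(Δp)² = 3.7885 − (0.0000)² = 3.7885.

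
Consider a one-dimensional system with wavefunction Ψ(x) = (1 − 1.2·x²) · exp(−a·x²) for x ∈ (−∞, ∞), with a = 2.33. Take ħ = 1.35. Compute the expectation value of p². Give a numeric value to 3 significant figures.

7.36

p² Ψ = −ħ² d²Ψ/dx²; ⟨p²⟩ = −ħ² ∫ Ψ*·Ψ'' dx / ∫|Ψ|² dx.
Expand each integrand as polynomial × e^(−2ax²) and use ∫x^(2j)·e^(−2ax²) dx = (2j−1)!!/(4a)^j · √(π/(2a)), odd powers → 0; here √(π/(2a)) = 0.82107. Differentiate with the product rule, d/dx e^(−ax²) = −2ax·e^(−ax²).
State is unnormalized: ∫|Ψ|² dx = 0.65047, and ∫Ψ*·(−ħ² Ψ'') dx = 4.7891, so ⟨p²⟩ = 4.7891 / 0.65047.
⟨p²⟩ = 7.3625.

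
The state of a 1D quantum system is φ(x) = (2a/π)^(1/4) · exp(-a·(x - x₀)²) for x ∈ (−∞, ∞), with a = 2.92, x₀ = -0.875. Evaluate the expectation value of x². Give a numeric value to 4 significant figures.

⟨x²⟩ = ∫ x²·|φ|² dx (integrals over the domain).
Gaussian moments (u = x − x₀): ∫u^(2j)·e^(−2au²) du = (2j−1)!!/(4a)^j · √(π/(2a)), odd powers integrate to 0; here √(π/(2a)) = 0.73345.
⟨x²⟩ = 0.85124.

0.8512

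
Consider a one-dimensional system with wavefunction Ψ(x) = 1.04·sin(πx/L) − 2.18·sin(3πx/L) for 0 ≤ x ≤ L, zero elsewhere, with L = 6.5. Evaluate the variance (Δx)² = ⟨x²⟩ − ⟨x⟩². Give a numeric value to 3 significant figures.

1.68

Compute ⟨x⟩ and ⟨x²⟩ separately, then (Δx)² = ⟨x²⟩ − ⟨x⟩².
On 0 ≤ x ≤ L (j ≠ l): ∫sin²(jπx/L) dx = L/2, ∫sin(jπx/L)·sin(lπx/L) dx = 0; diagonal moments ∫x·sin²(jπx/L) dx = L²/4, ∫x²·sin²(jπx/L) dx = L³·(1/6 − 1/(4j²π²)); cross terms ∫x·sin(jπx/L)·sin(lπx/L) dx = 0 for j + l even and −4jlL²/(π²(j² − l²)²) for j + l odd, ∫x²·sin(jπx/L)·sin(lπx/L) dx = (−1)^(j+l)·4jlL³/(π²(j² − l²)²); higher powers the same way via product-to-sum and parts.
Normalization: ∫|Ψ|² dx = 18.961.
⟨x⟩ = 3.2500 and ⟨x²⟩ = 12.245.
(Δx)² = 12.245 − (3.2500)² = 1.6826.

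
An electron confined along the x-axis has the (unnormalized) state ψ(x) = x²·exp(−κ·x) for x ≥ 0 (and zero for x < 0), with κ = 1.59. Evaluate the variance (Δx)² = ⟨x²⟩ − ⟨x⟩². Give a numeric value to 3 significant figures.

0.494

Compute ⟨x⟩ and ⟨x²⟩ separately, then (Δx)² = ⟨x²⟩ − ⟨x⟩².
Every integrand reduces to terms xʲ·e^(−2κx) on [0, ∞); use ∫₀^∞ xʲ·e^(−2κx) dx = j!/(2κ)^(j+1).
Normalization: ∫|ψ|² dx = 0.073803.
⟨x⟩ = 1.5723 and ⟨x²⟩ = 2.9667.
(Δx)² = 2.9667 − (1.5723)² = 0.49444.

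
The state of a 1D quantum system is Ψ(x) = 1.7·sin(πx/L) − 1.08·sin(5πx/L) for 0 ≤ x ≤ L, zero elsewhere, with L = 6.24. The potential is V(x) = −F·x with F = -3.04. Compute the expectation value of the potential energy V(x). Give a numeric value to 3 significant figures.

⟨V⟩ = ∫ V(x)·|Ψ|² dx / ∫|Ψ|² dx.
On 0 ≤ x ≤ L (j ≠ l): ∫sin²(jπx/L) dx = L/2, ∫sin(jπx/L)·sin(lπx/L) dx = 0; diagonal moments ∫x·sin²(jπx/L) dx = L²/4, ∫x²·sin²(jπx/L) dx = L³·(1/6 − 1/(4j²π²)); cross terms ∫x·sin(jπx/L)·sin(lπx/L) dx = 0 for j + l even and −4jlL²/(π²(j² − l²)²) for j + l odd, ∫x²·sin(jπx/L)·sin(lπx/L) dx = (−1)^(j+l)·4jlL³/(π²(j² − l²)²); higher powers the same way via product-to-sum and parts.
State is unnormalized: ∫|Ψ|² dx = 12.656, and ∫Ψ*·V(x)·Ψ dx = 120.04, so ⟨V⟩ = 120.04 / 12.656.
⟨V⟩ = 9.4848.

9.48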